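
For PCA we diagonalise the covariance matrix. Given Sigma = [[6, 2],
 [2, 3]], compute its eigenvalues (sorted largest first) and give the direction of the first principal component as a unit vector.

Step 1 — characteristic polynomial of 2×2 Sigma:
  det(Sigma - λI) = λ² - trace · λ + det = 0.
  trace = 6 + 3 = 9, det = 6·3 - (2)² = 14.
Step 2 — discriminant:
  Δ = trace² - 4·det = 81 - 56 = 25.
Step 3 — eigenvalues:
  λ = (trace ± √Δ)/2 = (9 ± 5)/2,
  λ_1 = 7,  λ_2 = 2.

Step 4 — unit eigenvector for λ_1: solve (Sigma - λ_1 I)v = 0. First row:
  (6 - 7)·v_x + (2)·v_y = 0, i.e. (-1)·v_x + (2)·v_y = 0,
  so v ∝ (b, λ_1 - a) = (2, 1) = u.
  ||u|| = √((2)² + (1)²) = √(5) ≈ 2.2361,
  v_1 = u/||u|| ≈ (0.8944, 0.4472) (||v_1|| = 1).

λ_1 = 7,  λ_2 = 2;  v_1 ≈ (0.8944, 0.4472)


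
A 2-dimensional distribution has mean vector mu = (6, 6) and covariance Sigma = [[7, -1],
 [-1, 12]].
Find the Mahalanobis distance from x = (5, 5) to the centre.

Step 1 — centre the observation: (x - mu) = (-1, -1).

Step 2 — invert Sigma. det(Sigma) = 7·12 - (-1)² = 83.
  Sigma^{-1} = (1/det) · [[d, -b], [-b, a]] = [[0.1446, 0.012],
 [0.012, 0.0843]].

Step 3 — form the quadratic (x - mu)^T · Sigma^{-1} · (x - mu):
  Sigma^{-1} · (x - mu) = (-0.1566, -0.0964).
  (x - mu)^T · [Sigma^{-1} · (x - mu)] = (-1)·(-0.1566) + (-1)·(-0.0964) = 0.253.

Step 4 — take square root: d = √(0.253) ≈ 0.503.

d(x, mu) = √(0.253) ≈ 0.503


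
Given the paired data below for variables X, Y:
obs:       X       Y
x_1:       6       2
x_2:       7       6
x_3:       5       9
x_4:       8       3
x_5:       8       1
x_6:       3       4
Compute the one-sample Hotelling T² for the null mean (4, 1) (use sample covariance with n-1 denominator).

Step 1 — sample mean vector:
  mean(X) = (6 + 7 + 5 + 8 + 8 + 3) / 6 = 37/6 = 6.1667
  mean(Y) = (2 + 6 + 9 + 3 + 1 + 4) / 6 = 25/6 = 4.1667
  x̄ = (6.1667, 4.1667),  deviation x̄ - mu_0 = (6.1667, 4.1667) - (4, 1) = (2.1667, 3.1667).

Step 2 — sample covariance matrix, S[i,j] = (1/(n-1)) · Σ_k (x_{k,i} - mean_i) · (x_{k,j} - mean_j), divisor n-1 = 5:
  S[X,X] = ((-0.1667)·(-0.1667) + (0.8333)·(0.8333) + (-1.1667)·(-1.1667) + (1.8333)·(1.8333) + (1.8333)·(1.8333) + (-3.1667)·(-3.1667)) / 5 = 18.8333/5 = 3.7667
  S[X,Y] = ((-0.1667)·(-2.1667) + (0.8333)·(1.8333) + (-1.1667)·(4.8333) + (1.8333)·(-1.1667) + (1.8333)·(-3.1667) + (-3.1667)·(-0.1667)) / 5 = -11.1667/5 = -2.2333
  S[Y,Y] = ((-2.1667)·(-2.1667) + (1.8333)·(1.8333) + (4.8333)·(4.8333) + (-1.1667)·(-1.1667) + (-3.1667)·(-3.1667) + (-0.1667)·(-0.1667)) / 5 = 42.8333/5 = 8.5667
  S = [[3.7667, -2.2333],
 [-2.2333, 8.5667]].

Step 3 — invert S. det(S) = 3.7667·8.5667 - (-2.2333)² = 27.28.
  S^{-1} = (1/det) · [[d, -b], [-b, a]] = [[0.314, 0.0819],
 [0.0819, 0.1381]].

Step 4 — quadratic form (x̄ - mu_0)^T · S^{-1} · (x̄ - mu_0):
  S^{-1} · (x̄ - mu_0) = (0.9396, 0.6146),
  (x̄ - mu_0)^T · [...] = (2.1667)·(0.9396) + (3.1667)·(0.6146) = 3.9822.

Step 5 — scale by n: T² = 6 · 3.9822 = 23.893.

T² ≈ 23.893


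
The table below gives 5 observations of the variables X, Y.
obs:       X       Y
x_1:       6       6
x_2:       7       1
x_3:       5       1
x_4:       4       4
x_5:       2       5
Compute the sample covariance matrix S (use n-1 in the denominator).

Step 1 — column means:
  mean(X) = (6 + 7 + 5 + 4 + 2) / 5 = 24/5 = 4.8
  mean(Y) = (6 + 1 + 1 + 4 + 5) / 5 = 17/5 = 3.4

Step 2 — sample covariance S[i,j] = (1/(n-1)) · Σ_k (x_{k,i} - mean_i) · (x_{k,j} - mean_j), with n-1 = 4.
  S[X,X] = ((1.2)·(1.2) + (2.2)·(2.2) + (0.2)·(0.2) + (-0.8)·(-0.8) + (-2.8)·(-2.8)) / 4 = 14.8/4 = 3.7
  S[X,Y] = ((1.2)·(2.6) + (2.2)·(-2.4) + (0.2)·(-2.4) + (-0.8)·(0.6) + (-2.8)·(1.6)) / 4 = -7.6/4 = -1.9
  S[Y,Y] = ((2.6)·(2.6) + (-2.4)·(-2.4) + (-2.4)·(-2.4) + (0.6)·(0.6) + (1.6)·(1.6)) / 4 = 21.2/4 = 5.3

S is symmetric (S[j,i] = S[i,j]). Assembling:

S = [[3.7, -1.9],
 [-1.9, 5.3]]


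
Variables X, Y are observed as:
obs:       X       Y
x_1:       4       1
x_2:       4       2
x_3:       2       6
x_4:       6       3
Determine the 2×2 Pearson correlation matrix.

Step 1 — column means:
  mean(X) = (4 + 4 + 2 + 6) / 4 = 16/4 = 4
  mean(Y) = (1 + 2 + 6 + 3) / 4 = 12/4 = 3

Step 2 — sample variances and covariances s[i,j] = (1/(n-1)) · Σ_k (x_{k,i} - mean_i) · (x_{k,j} - mean_j), with n-1 = 3:
  s[X,X] = ((0)·(0) + (0)·(0) + (-2)·(-2) + (2)·(2)) / 3 = 8/3 = 2.6667
  s[X,Y] = ((0)·(-2) + (0)·(-1) + (-2)·(3) + (2)·(0)) / 3 = -6/3 = -2
  s[Y,Y] = ((-2)·(-2) + (-1)·(-1) + (3)·(3) + (0)·(0)) / 3 = 14/3 = 4.6667
  Sample standard deviations s_i = √(s[i,i]):
  s(X) = √(2.6667) = 1.633
  s(Y) = √(4.6667) = 2.1602

Step 3 — r_{ij} = s_{ij} / (s_i · s_j):
  r[X,X] = 1 (diagonal).
  r[X,Y] = -2 / (1.633 · 2.1602) = -2 / 3.5277 = -0.5669
  r[Y,Y] = 1 (diagonal).

R is symmetric with unit diagonal. Assembling:

R = [[1, -0.5669],
 [-0.5669, 1]]


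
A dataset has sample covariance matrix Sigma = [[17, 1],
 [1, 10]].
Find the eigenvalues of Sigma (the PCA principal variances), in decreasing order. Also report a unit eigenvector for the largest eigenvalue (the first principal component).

Step 1 — characteristic polynomial of 2×2 Sigma:
  det(Sigma - λI) = λ² - trace · λ + det = 0.
  trace = 17 + 10 = 27, det = 17·10 - (1)² = 169.
Step 2 — discriminant:
  Δ = trace² - 4·det = 729 - 676 = 53.
Step 3 — eigenvalues:
  λ = (trace ± √Δ)/2 = (27 ± 7.2801)/2,
  λ_1 = 17.1401,  λ_2 = 9.8599.

Step 4 — unit eigenvector for λ_1: solve (Sigma - λ_1 I)v = 0. First row:
  (17 - 17.1401)·v_x + (1)·v_y = 0, i.e. (-0.1401)·v_x + (1)·v_y = 0,
  so v ∝ (b, λ_1 - a) = (1, 0.1401) = u.
  ||u|| = √((1)² + (0.1401)²) = √(1.0196) ≈ 1.0098,
  v_1 = u/||u|| ≈ (0.9903, 0.1387) (||v_1|| = 1).

λ_1 = 17.1401,  λ_2 = 9.8599;  v_1 ≈ (0.9903, 0.1387)


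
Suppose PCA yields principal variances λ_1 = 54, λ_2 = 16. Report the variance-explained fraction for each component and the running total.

Step 1 — total variance = trace(Sigma) = Σ λ_i = 54 + 16 = 70.

Step 2 — fraction explained by component i = λ_i / Σ λ:
  PC1: 54/70 = 0.7714
  PC2: 16/70 = 0.2286

Step 3 — cumulative fraction after k components = (λ_1 + ... + λ_k) / Σ λ:
  k = 1: 54/70 = 0.7714
  k = 2: (54 + 16)/70 = 70/70 = 1

Summary (fraction, with percent):

explained: PC1 0.7714 (77.14%), PC2 0.2286 (22.86%);  cumulative: 0.7714, 1


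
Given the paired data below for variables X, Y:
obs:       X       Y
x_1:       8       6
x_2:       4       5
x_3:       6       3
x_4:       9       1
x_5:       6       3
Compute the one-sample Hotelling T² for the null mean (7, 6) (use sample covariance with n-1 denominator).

Step 1 — sample mean vector:
  mean(X) = (8 + 4 + 6 + 9 + 6) / 5 = 33/5 = 6.6
  mean(Y) = (6 + 5 + 3 + 1 + 3) / 5 = 18/5 = 3.6
  x̄ = (6.6, 3.6),  deviation x̄ - mu_0 = (6.6, 3.6) - (7, 6) = (-0.4, -2.4).

Step 2 — sample covariance matrix, S[i,j] = (1/(n-1)) · Σ_k (x_{k,i} - mean_i) · (x_{k,j} - mean_j), divisor n-1 = 4:
  S[X,X] = ((1.4)·(1.4) + (-2.6)·(-2.6) + (-0.6)·(-0.6) + (2.4)·(2.4) + (-0.6)·(-0.6)) / 4 = 15.2/4 = 3.8
  S[X,Y] = ((1.4)·(2.4) + (-2.6)·(1.4) + (-0.6)·(-0.6) + (2.4)·(-2.6) + (-0.6)·(-0.6)) / 4 = -5.8/4 = -1.45
  S[Y,Y] = ((2.4)·(2.4) + (1.4)·(1.4) + (-0.6)·(-0.6) + (-2.6)·(-2.6) + (-0.6)·(-0.6)) / 4 = 15.2/4 = 3.8
  S = [[3.8, -1.45],
 [-1.45, 3.8]].

Step 3 — invert S. det(S) = 3.8·3.8 - (-1.45)² = 12.3375.
  S^{-1} = (1/det) · [[d, -b], [-b, a]] = [[0.308, 0.1175],
 [0.1175, 0.308]].

Step 4 — quadratic form (x̄ - mu_0)^T · S^{-1} · (x̄ - mu_0):
  S^{-1} · (x̄ - mu_0) = (-0.4053, -0.7862),
  (x̄ - mu_0)^T · [...] = (-0.4)·(-0.4053) + (-2.4)·(-0.7862) = 2.049.

Step 5 — scale by n: T² = 5 · 2.049 = 10.2452.

T² ≈ 10.2452


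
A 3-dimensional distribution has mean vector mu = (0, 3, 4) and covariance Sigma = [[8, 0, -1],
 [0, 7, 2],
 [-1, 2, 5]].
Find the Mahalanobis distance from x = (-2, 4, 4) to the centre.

Step 1 — centre the observation: (x - mu) = (-2, 1, 0).

Step 2 — invert Sigma (cofactor / det for 3×3, or solve directly):
  Sigma^{-1} = [[0.1286, -0.0083, 0.029],
 [-0.0083, 0.1618, -0.0664],
 [0.029, -0.0664, 0.2324]].

Step 3 — form the quadratic (x - mu)^T · Sigma^{-1} · (x - mu):
  Sigma^{-1} · (x - mu) = (-0.2656, 0.1784, -0.1245).
  (x - mu)^T · [Sigma^{-1} · (x - mu)] = (-2)·(-0.2656) + (1)·(0.1784) + (0)·(-0.1245) = 0.7095.

Step 4 — take square root: d = √(0.7095) ≈ 0.8423.

d(x, mu) = √(0.7095) ≈ 0.8423


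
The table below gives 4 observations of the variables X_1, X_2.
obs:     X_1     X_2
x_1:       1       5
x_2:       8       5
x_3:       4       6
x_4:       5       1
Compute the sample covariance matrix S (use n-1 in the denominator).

Step 1 — column means:
  mean(X_1) = (1 + 8 + 4 + 5) / 4 = 18/4 = 4.5
  mean(X_2) = (5 + 5 + 6 + 1) / 4 = 17/4 = 4.25

Step 2 — sample covariance S[i,j] = (1/(n-1)) · Σ_k (x_{k,i} - mean_i) · (x_{k,j} - mean_j), with n-1 = 3.
  S[X_1,X_1] = ((-3.5)·(-3.5) + (3.5)·(3.5) + (-0.5)·(-0.5) + (0.5)·(0.5)) / 3 = 25/3 = 8.3333
  S[X_1,X_2] = ((-3.5)·(0.75) + (3.5)·(0.75) + (-0.5)·(1.75) + (0.5)·(-3.25)) / 3 = -2.5/3 = -0.8333
  S[X_2,X_2] = ((0.75)·(0.75) + (0.75)·(0.75) + (1.75)·(1.75) + (-3.25)·(-3.25)) / 3 = 14.75/3 = 4.9167

S is symmetric (S[j,i] = S[i,j]). Assembling:

S = [[8.3333, -0.8333],
 [-0.8333, 4.9167]]


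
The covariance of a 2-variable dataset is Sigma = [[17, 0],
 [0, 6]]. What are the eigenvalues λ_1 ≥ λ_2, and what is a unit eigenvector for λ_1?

Step 1 — characteristic polynomial of 2×2 Sigma:
  det(Sigma - λI) = λ² - trace · λ + det = 0.
  trace = 17 + 6 = 23, det = 17·6 - (0)² = 102.
Step 2 — discriminant:
  Δ = trace² - 4·det = 529 - 408 = 121.
Step 3 — eigenvalues:
  λ = (trace ± √Δ)/2 = (23 ± 11)/2,
  λ_1 = 17,  λ_2 = 6.

Step 4 — unit eigenvector for λ_1: Sigma is diagonal, so its eigenvectors are the coordinate axes. λ_1 = 17 is the diagonal entry on the first coordinate axis, hence
  v_1 = (1, 0) (||v_1|| = 1).

λ_1 = 17,  λ_2 = 6;  v_1 ≈ (1, 0)


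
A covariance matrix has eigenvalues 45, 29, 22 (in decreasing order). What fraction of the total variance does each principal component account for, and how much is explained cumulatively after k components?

Step 1 — total variance = trace(Sigma) = Σ λ_i = 45 + 29 + 22 = 96.

Step 2 — fraction explained by component i = λ_i / Σ λ:
  PC1: 45/96 = 0.4688
  PC2: 29/96 = 0.3021
  PC3: 22/96 = 0.2292

Step 3 — cumulative fraction after k components = (λ_1 + ... + λ_k) / Σ λ:
  k = 1: 45/96 = 0.4688
  k = 2: (45 + 29)/96 = 74/96 = 0.7708
  k = 3: (45 + 29 + 22)/96 = 96/96 = 1

Summary (fraction, with percent):

explained: PC1 0.4688 (46.88%), PC2 0.3021 (30.21%), PC3 0.2292 (22.92%);  cumulative: 0.4688, 0.7708, 1


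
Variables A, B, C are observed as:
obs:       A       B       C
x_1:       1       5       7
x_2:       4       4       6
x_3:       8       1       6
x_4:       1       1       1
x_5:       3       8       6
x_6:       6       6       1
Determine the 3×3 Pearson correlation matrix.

Step 1 — column means:
  mean(A) = (1 + 4 + 8 + 1 + 3 + 6) / 6 = 23/6 = 3.8333
  mean(B) = (5 + 4 + 1 + 1 + 8 + 6) / 6 = 25/6 = 4.1667
  mean(C) = (7 + 6 + 6 + 1 + 6 + 1) / 6 = 27/6 = 4.5

Step 2 — sample variances and covariances s[i,j] = (1/(n-1)) · Σ_k (x_{k,i} - mean_i) · (x_{k,j} - mean_j), with n-1 = 5:
  s[A,A] = ((-2.8333)·(-2.8333) + (0.1667)·(0.1667) + (4.1667)·(4.1667) + (-2.8333)·(-2.8333) + (-0.8333)·(-0.8333) + (2.1667)·(2.1667)) / 5 = 38.8333/5 = 7.7667
  s[A,B] = ((-2.8333)·(0.8333) + (0.1667)·(-0.1667) + (4.1667)·(-3.1667) + (-2.8333)·(-3.1667) + (-0.8333)·(3.8333) + (2.1667)·(1.8333)) / 5 = -5.8333/5 = -1.1667
  s[A,C] = ((-2.8333)·(2.5) + (0.1667)·(1.5) + (4.1667)·(1.5) + (-2.8333)·(-3.5) + (-0.8333)·(1.5) + (2.1667)·(-3.5)) / 5 = 0.5/5 = 0.1
  s[B,B] = ((0.8333)·(0.8333) + (-0.1667)·(-0.1667) + (-3.1667)·(-3.1667) + (-3.1667)·(-3.1667) + (3.8333)·(3.8333) + (1.8333)·(1.8333)) / 5 = 38.8333/5 = 7.7667
  s[B,C] = ((0.8333)·(2.5) + (-0.1667)·(1.5) + (-3.1667)·(1.5) + (-3.1667)·(-3.5) + (3.8333)·(1.5) + (1.8333)·(-3.5)) / 5 = 7.5/5 = 1.5
  s[C,C] = ((2.5)·(2.5) + (1.5)·(1.5) + (1.5)·(1.5) + (-3.5)·(-3.5) + (1.5)·(1.5) + (-3.5)·(-3.5)) / 5 = 37.5/5 = 7.5
  Sample standard deviations s_i = √(s[i,i]):
  s(A) = √(7.7667) = 2.7869
  s(B) = √(7.7667) = 2.7869
  s(C) = √(7.5) = 2.7386

Step 3 — r_{ij} = s_{ij} / (s_i · s_j):
  r[A,A] = 1 (diagonal).
  r[A,B] = -1.1667 / (2.7869 · 2.7869) = -1.1667 / 7.7667 = -0.1502
  r[A,C] = 0.1 / (2.7869 · 2.7386) = 0.1 / 7.6322 = 0.0131
  r[B,B] = 1 (diagonal).
  r[B,C] = 1.5 / (2.7869 · 2.7386) = 1.5 / 7.6322 = 0.1965
  r[C,C] = 1 (diagonal).

R is symmetric with unit diagonal. Assembling:

R = [[1, -0.1502, 0.0131],
 [-0.1502, 1, 0.1965],
 [0.0131, 0.1965, 1]]


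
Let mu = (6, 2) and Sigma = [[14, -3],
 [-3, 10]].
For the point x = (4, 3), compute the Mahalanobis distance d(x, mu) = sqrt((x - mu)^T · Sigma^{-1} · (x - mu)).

Step 1 — centre the observation: (x - mu) = (-2, 1).

Step 2 — invert Sigma. det(Sigma) = 14·10 - (-3)² = 131.
  Sigma^{-1} = (1/det) · [[d, -b], [-b, a]] = [[0.0763, 0.0229],
 [0.0229, 0.1069]].

Step 3 — form the quadratic (x - mu)^T · Sigma^{-1} · (x - mu):
  Sigma^{-1} · (x - mu) = (-0.1298, 0.0611).
  (x - mu)^T · [Sigma^{-1} · (x - mu)] = (-2)·(-0.1298) + (1)·(0.0611) = 0.3206.

Step 4 — take square root: d = √(0.3206) ≈ 0.5662.

d(x, mu) = √(0.3206) ≈ 0.5662


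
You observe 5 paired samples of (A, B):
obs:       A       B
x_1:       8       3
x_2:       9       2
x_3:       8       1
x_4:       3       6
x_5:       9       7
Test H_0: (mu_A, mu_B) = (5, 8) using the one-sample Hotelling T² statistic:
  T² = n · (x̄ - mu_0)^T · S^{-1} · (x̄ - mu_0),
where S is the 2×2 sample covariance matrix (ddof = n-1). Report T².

Step 1 — sample mean vector:
  mean(A) = (8 + 9 + 8 + 3 + 9) / 5 = 37/5 = 7.4
  mean(B) = (3 + 2 + 1 + 6 + 7) / 5 = 19/5 = 3.8
  x̄ = (7.4, 3.8),  deviation x̄ - mu_0 = (7.4, 3.8) - (5, 8) = (2.4, -4.2).

Step 2 — sample covariance matrix, S[i,j] = (1/(n-1)) · Σ_k (x_{k,i} - mean_i) · (x_{k,j} - mean_j), divisor n-1 = 4:
  S[A,A] = ((0.6)·(0.6) + (1.6)·(1.6) + (0.6)·(0.6) + (-4.4)·(-4.4) + (1.6)·(1.6)) / 4 = 25.2/4 = 6.3
  S[A,B] = ((0.6)·(-0.8) + (1.6)·(-1.8) + (0.6)·(-2.8) + (-4.4)·(2.2) + (1.6)·(3.2)) / 4 = -9.6/4 = -2.4
  S[B,B] = ((-0.8)·(-0.8) + (-1.8)·(-1.8) + (-2.8)·(-2.8) + (2.2)·(2.2) + (3.2)·(3.2)) / 4 = 26.8/4 = 6.7
  S = [[6.3, -2.4],
 [-2.4, 6.7]].

Step 3 — invert S. det(S) = 6.3·6.7 - (-2.4)² = 36.45.
  S^{-1} = (1/det) · [[d, -b], [-b, a]] = [[0.1838, 0.0658],
 [0.0658, 0.1728]].

Step 4 — quadratic form (x̄ - mu_0)^T · S^{-1} · (x̄ - mu_0):
  S^{-1} · (x̄ - mu_0) = (0.1646, -0.5679),
  (x̄ - mu_0)^T · [...] = (2.4)·(0.1646) + (-4.2)·(-0.5679) = 2.7802.

Step 5 — scale by n: T² = 5 · 2.7802 = 13.9012.

T² ≈ 13.9012


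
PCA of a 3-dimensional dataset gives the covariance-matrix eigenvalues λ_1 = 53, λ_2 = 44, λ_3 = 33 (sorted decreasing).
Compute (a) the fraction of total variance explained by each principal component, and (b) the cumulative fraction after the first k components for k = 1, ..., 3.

Step 1 — total variance = trace(Sigma) = Σ λ_i = 53 + 44 + 33 = 130.

Step 2 — fraction explained by component i = λ_i / Σ λ:
  PC1: 53/130 = 0.4077
  PC2: 44/130 = 0.3385
  PC3: 33/130 = 0.2538

Step 3 — cumulative fraction after k components = (λ_1 + ... + λ_k) / Σ λ:
  k = 1: 53/130 = 0.4077
  k = 2: (53 + 44)/130 = 97/130 = 0.7462
  k = 3: (53 + 44 + 33)/130 = 130/130 = 1

Summary (fraction, with percent):

explained: PC1 0.4077 (40.77%), PC2 0.3385 (33.85%), PC3 0.2538 (25.38%);  cumulative: 0.4077, 0.7462, 1


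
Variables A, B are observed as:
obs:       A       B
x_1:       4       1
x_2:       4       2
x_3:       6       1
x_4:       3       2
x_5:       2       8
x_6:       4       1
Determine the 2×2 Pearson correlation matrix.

Step 1 — column means:
  mean(A) = (4 + 4 + 6 + 3 + 2 + 4) / 6 = 23/6 = 3.8333
  mean(B) = (1 + 2 + 1 + 2 + 8 + 1) / 6 = 15/6 = 2.5

Step 2 — sample variances and covariances s[i,j] = (1/(n-1)) · Σ_k (x_{k,i} - mean_i) · (x_{k,j} - mean_j), with n-1 = 5:
  s[A,A] = ((0.1667)·(0.1667) + (0.1667)·(0.1667) + (2.1667)·(2.1667) + (-0.8333)·(-0.8333) + (-1.8333)·(-1.8333) + (0.1667)·(0.1667)) / 5 = 8.8333/5 = 1.7667
  s[A,B] = ((0.1667)·(-1.5) + (0.1667)·(-0.5) + (2.1667)·(-1.5) + (-0.8333)·(-0.5) + (-1.8333)·(5.5) + (0.1667)·(-1.5)) / 5 = -13.5/5 = -2.7
  s[B,B] = ((-1.5)·(-1.5) + (-0.5)·(-0.5) + (-1.5)·(-1.5) + (-0.5)·(-0.5) + (5.5)·(5.5) + (-1.5)·(-1.5)) / 5 = 37.5/5 = 7.5
  Sample standard deviations s_i = √(s[i,i]):
  s(A) = √(1.7667) = 1.3292
  s(B) = √(7.5) = 2.7386

Step 3 — r_{ij} = s_{ij} / (s_i · s_j):
  r[A,A] = 1 (diagonal).
  r[A,B] = -2.7 / (1.3292 · 2.7386) = -2.7 / 3.6401 = -0.7417
  r[B,B] = 1 (diagonal).

R is symmetric with unit diagonal. Assembling:

R = [[1, -0.7417],
 [-0.7417, 1]]


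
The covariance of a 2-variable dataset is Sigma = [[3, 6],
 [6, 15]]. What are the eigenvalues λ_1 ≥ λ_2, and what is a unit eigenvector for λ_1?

Step 1 — characteristic polynomial of 2×2 Sigma:
  det(Sigma - λI) = λ² - trace · λ + det = 0.
  trace = 3 + 15 = 18, det = 3·15 - (6)² = 9.
Step 2 — discriminant:
  Δ = trace² - 4·det = 324 - 36 = 288.
Step 3 — eigenvalues:
  λ = (trace ± √Δ)/2 = (18 ± 16.9706)/2,
  λ_1 = 17.4853,  λ_2 = 0.5147.

Step 4 — unit eigenvector for λ_1: solve (Sigma - λ_1 I)v = 0. First row:
  (3 - 17.4853)·v_x + (6)·v_y = 0, i.e. (-14.4853)·v_x + (6)·v_y = 0,
  so v ∝ (b, λ_1 - a) = (6, 14.4853) = u.
  ||u|| = √((6)² + (14.4853)²) = √(245.8234) ≈ 15.6788,
  v_1 = u/||u|| ≈ (0.3827, 0.9239) (||v_1|| = 1).

λ_1 = 17.4853,  λ_2 = 0.5147;  v_1 ≈ (0.3827, 0.9239)


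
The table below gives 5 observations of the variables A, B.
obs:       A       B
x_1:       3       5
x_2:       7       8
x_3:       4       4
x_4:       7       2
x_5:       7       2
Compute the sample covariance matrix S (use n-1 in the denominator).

Step 1 — column means:
  mean(A) = (3 + 7 + 4 + 7 + 7) / 5 = 28/5 = 5.6
  mean(B) = (5 + 8 + 4 + 2 + 2) / 5 = 21/5 = 4.2

Step 2 — sample covariance S[i,j] = (1/(n-1)) · Σ_k (x_{k,i} - mean_i) · (x_{k,j} - mean_j), with n-1 = 4.
  S[A,A] = ((-2.6)·(-2.6) + (1.4)·(1.4) + (-1.6)·(-1.6) + (1.4)·(1.4) + (1.4)·(1.4)) / 4 = 15.2/4 = 3.8
  S[A,B] = ((-2.6)·(0.8) + (1.4)·(3.8) + (-1.6)·(-0.2) + (1.4)·(-2.2) + (1.4)·(-2.2)) / 4 = -2.6/4 = -0.65
  S[B,B] = ((0.8)·(0.8) + (3.8)·(3.8) + (-0.2)·(-0.2) + (-2.2)·(-2.2) + (-2.2)·(-2.2)) / 4 = 24.8/4 = 6.2

S is symmetric (S[j,i] = S[i,j]). Assembling:

S = [[3.8, -0.65],
 [-0.65, 6.2]]


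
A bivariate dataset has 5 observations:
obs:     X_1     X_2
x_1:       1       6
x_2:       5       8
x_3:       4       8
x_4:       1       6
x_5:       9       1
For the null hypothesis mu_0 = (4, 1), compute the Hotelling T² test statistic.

Step 1 — sample mean vector:
  mean(X_1) = (1 + 5 + 4 + 1 + 9) / 5 = 20/5 = 4
  mean(X_2) = (6 + 8 + 8 + 6 + 1) / 5 = 29/5 = 5.8
  x̄ = (4, 5.8),  deviation x̄ - mu_0 = (4, 5.8) - (4, 1) = (0, 4.8).

Step 2 — sample covariance matrix, S[i,j] = (1/(n-1)) · Σ_k (x_{k,i} - mean_i) · (x_{k,j} - mean_j), divisor n-1 = 4:
  S[X_1,X_1] = ((-3)·(-3) + (1)·(1) + (0)·(0) + (-3)·(-3) + (5)·(5)) / 4 = 44/4 = 11
  S[X_1,X_2] = ((-3)·(0.2) + (1)·(2.2) + (0)·(2.2) + (-3)·(0.2) + (5)·(-4.8)) / 4 = -23/4 = -5.75
  S[X_2,X_2] = ((0.2)·(0.2) + (2.2)·(2.2) + (2.2)·(2.2) + (0.2)·(0.2) + (-4.8)·(-4.8)) / 4 = 32.8/4 = 8.2
  S = [[11, -5.75],
 [-5.75, 8.2]].

Step 3 — invert S. det(S) = 11·8.2 - (-5.75)² = 57.1375.
  S^{-1} = (1/det) · [[d, -b], [-b, a]] = [[0.1435, 0.1006],
 [0.1006, 0.1925]].

Step 4 — quadratic form (x̄ - mu_0)^T · S^{-1} · (x̄ - mu_0):
  S^{-1} · (x̄ - mu_0) = (0.483, 0.9241),
  (x̄ - mu_0)^T · [...] = (0)·(0.483) + (4.8)·(0.9241) = 4.4356.

Step 5 — scale by n: T² = 5 · 4.4356 = 22.1781.

T² ≈ 22.1781


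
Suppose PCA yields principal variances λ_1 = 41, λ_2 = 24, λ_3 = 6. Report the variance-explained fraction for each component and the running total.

Step 1 — total variance = trace(Sigma) = Σ λ_i = 41 + 24 + 6 = 71.

Step 2 — fraction explained by component i = λ_i / Σ λ:
  PC1: 41/71 = 0.5775
  PC2: 24/71 = 0.338
  PC3: 6/71 = 0.0845

Step 3 — cumulative fraction after k components = (λ_1 + ... + λ_k) / Σ λ:
  k = 1: 41/71 = 0.5775
  k = 2: (41 + 24)/71 = 65/71 = 0.9155
  k = 3: (41 + 24 + 6)/71 = 71/71 = 1

Summary (fraction, with percent):

explained: PC1 0.5775 (57.75%), PC2 0.338 (33.8%), PC3 0.0845 (8.45%);  cumulative: 0.5775, 0.9155, 1


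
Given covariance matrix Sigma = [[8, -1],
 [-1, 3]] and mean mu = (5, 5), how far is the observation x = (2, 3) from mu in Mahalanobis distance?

Step 1 — centre the observation: (x - mu) = (-3, -2).

Step 2 — invert Sigma. det(Sigma) = 8·3 - (-1)² = 23.
  Sigma^{-1} = (1/det) · [[d, -b], [-b, a]] = [[0.1304, 0.0435],
 [0.0435, 0.3478]].

Step 3 — form the quadratic (x - mu)^T · Sigma^{-1} · (x - mu):
  Sigma^{-1} · (x - mu) = (-0.4783, -0.8261).
  (x - mu)^T · [Sigma^{-1} · (x - mu)] = (-3)·(-0.4783) + (-2)·(-0.8261) = 3.087.

Step 4 — take square root: d = √(3.087) ≈ 1.757.

d(x, mu) = √(3.087) ≈ 1.757


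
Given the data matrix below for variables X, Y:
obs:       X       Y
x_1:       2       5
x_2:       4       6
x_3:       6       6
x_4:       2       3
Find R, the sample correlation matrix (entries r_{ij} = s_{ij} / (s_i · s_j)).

Step 1 — column means:
  mean(X) = (2 + 4 + 6 + 2) / 4 = 14/4 = 3.5
  mean(Y) = (5 + 6 + 6 + 3) / 4 = 20/4 = 5

Step 2 — sample variances and covariances s[i,j] = (1/(n-1)) · Σ_k (x_{k,i} - mean_i) · (x_{k,j} - mean_j), with n-1 = 3:
  s[X,X] = ((-1.5)·(-1.5) + (0.5)·(0.5) + (2.5)·(2.5) + (-1.5)·(-1.5)) / 3 = 11/3 = 3.6667
  s[X,Y] = ((-1.5)·(0) + (0.5)·(1) + (2.5)·(1) + (-1.5)·(-2)) / 3 = 6/3 = 2
  s[Y,Y] = ((0)·(0) + (1)·(1) + (1)·(1) + (-2)·(-2)) / 3 = 6/3 = 2
  Sample standard deviations s_i = √(s[i,i]):
  s(X) = √(3.6667) = 1.9149
  s(Y) = √(2) = 1.4142

Step 3 — r_{ij} = s_{ij} / (s_i · s_j):
  r[X,X] = 1 (diagonal).
  r[X,Y] = 2 / (1.9149 · 1.4142) = 2 / 2.708 = 0.7385
  r[Y,Y] = 1 (diagonal).

R is symmetric with unit diagonal. Assembling:

R = [[1, 0.7385],
 [0.7385, 1]]


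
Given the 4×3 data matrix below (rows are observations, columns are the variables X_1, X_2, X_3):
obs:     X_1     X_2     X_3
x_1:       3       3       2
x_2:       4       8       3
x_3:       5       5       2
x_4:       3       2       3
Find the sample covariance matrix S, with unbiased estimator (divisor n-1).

Step 1 — column means:
  mean(X_1) = (3 + 4 + 5 + 3) / 4 = 15/4 = 3.75
  mean(X_2) = (3 + 8 + 5 + 2) / 4 = 18/4 = 4.5
  mean(X_3) = (2 + 3 + 2 + 3) / 4 = 10/4 = 2.5

Step 2 — sample covariance S[i,j] = (1/(n-1)) · Σ_k (x_{k,i} - mean_i) · (x_{k,j} - mean_j), with n-1 = 3.
  S[X_1,X_1] = ((-0.75)·(-0.75) + (0.25)·(0.25) + (1.25)·(1.25) + (-0.75)·(-0.75)) / 3 = 2.75/3 = 0.9167
  S[X_1,X_2] = ((-0.75)·(-1.5) + (0.25)·(3.5) + (1.25)·(0.5) + (-0.75)·(-2.5)) / 3 = 4.5/3 = 1.5
  S[X_1,X_3] = ((-0.75)·(-0.5) + (0.25)·(0.5) + (1.25)·(-0.5) + (-0.75)·(0.5)) / 3 = -0.5/3 = -0.1667
  S[X_2,X_2] = ((-1.5)·(-1.5) + (3.5)·(3.5) + (0.5)·(0.5) + (-2.5)·(-2.5)) / 3 = 21/3 = 7
  S[X_2,X_3] = ((-1.5)·(-0.5) + (3.5)·(0.5) + (0.5)·(-0.5) + (-2.5)·(0.5)) / 3 = 1/3 = 0.3333
  S[X_3,X_3] = ((-0.5)·(-0.5) + (0.5)·(0.5) + (-0.5)·(-0.5) + (0.5)·(0.5)) / 3 = 1/3 = 0.3333

S is symmetric (S[j,i] = S[i,j]). Assembling:

S = [[0.9167, 1.5, -0.1667],
 [1.5, 7, 0.3333],
 [-0.1667, 0.3333, 0.3333]]


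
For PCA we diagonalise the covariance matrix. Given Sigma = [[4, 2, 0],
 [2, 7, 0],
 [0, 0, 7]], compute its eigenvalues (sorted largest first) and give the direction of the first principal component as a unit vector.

Step 1 — characteristic polynomial p(λ) = det(λI - Sigma) = λ³ - tr·λ² + c_1·λ - det, where tr = trace, c_1 = sum of the principal 2×2 minors, det = det(Sigma):
  tr = 4 + 7 + 7 = 18,
  c_1 = (4·7 - (2)²) + (4·7 - (0)²) + (7·7 - (0)²) = 24 + 28 + 49 = 101,
  det = 4·(7·7 - (0)²) - (2)·((2)·7 - (0)·(0)) + (0)·((2)·(0) - 7·(0)) = 4·(49) - (2)·(14) + (0)·(0) = 168.
  So p(λ) = λ³ - 18λ² + 101λ - 168.
Step 2 — look for an integer root (rational root theorem: any rational root is an integer divisor of 168). Testing λ = 3:
  p(3) = 27 - 162 + 303 - 168 = 0  ✓
  Dividing out (λ - 3): p(λ) = (λ - 3)(λ² - 15λ + 56).
Step 3 — remaining eigenvalues from the quadratic λ² - 15λ + 56 = 0:
  Δ = 15² - 4·56 = 225 - 224 = 1,  λ = (15 ± √1)/2 = (15 ± 1)/2 = 8 or 7.
  Sorted: λ_1 = 8,  λ_2 = 7,  λ_3 = 3  (check: sum = 18 = tr ✓).

Step 4 — unit eigenvector for λ_1 = 8: v spans the null space of (Sigma - λ_1 I), whose rows are
  r_1 = (-4, 2, 0),  r_2 = (2, -1, 0),  r_3 = (0, 0, -1).
  v is orthogonal to every row, so take v ∝ r_1 × r_3 = ((2)·(-1) - (0)·(0), (0)·(0) - (-4)·(-1), (-4)·(0) - (2)·(0)) = (-2, -4, 0).
  Rescale (divide by 2; multiply by -1 so the first nonzero entry is positive): u = (1, 2, 0).
  ||u|| = √((1)² + (2)² + (0)²) = √(5) ≈ 2.2361,  v_1 = u/||u|| ≈ (0.4472, 0.8944, 0) (||v_1|| = 1).

λ_1 = 8,  λ_2 = 7,  λ_3 = 3;  v_1 ≈ (0.4472, 0.8944, 0)


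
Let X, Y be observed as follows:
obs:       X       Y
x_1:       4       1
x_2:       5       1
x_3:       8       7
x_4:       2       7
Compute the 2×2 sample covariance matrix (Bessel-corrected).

Step 1 — column means:
  mean(X) = (4 + 5 + 8 + 2) / 4 = 19/4 = 4.75
  mean(Y) = (1 + 1 + 7 + 7) / 4 = 16/4 = 4

Step 2 — sample covariance S[i,j] = (1/(n-1)) · Σ_k (x_{k,i} - mean_i) · (x_{k,j} - mean_j), with n-1 = 3.
  S[X,X] = ((-0.75)·(-0.75) + (0.25)·(0.25) + (3.25)·(3.25) + (-2.75)·(-2.75)) / 3 = 18.75/3 = 6.25
  S[X,Y] = ((-0.75)·(-3) + (0.25)·(-3) + (3.25)·(3) + (-2.75)·(3)) / 3 = 3/3 = 1
  S[Y,Y] = ((-3)·(-3) + (-3)·(-3) + (3)·(3) + (3)·(3)) / 3 = 36/3 = 12

S is symmetric (S[j,i] = S[i,j]). Assembling:

S = [[6.25, 1],
 [1, 12]]


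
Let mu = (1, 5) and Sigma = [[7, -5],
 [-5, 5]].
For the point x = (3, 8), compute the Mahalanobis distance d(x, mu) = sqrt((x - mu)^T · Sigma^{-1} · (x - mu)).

Step 1 — centre the observation: (x - mu) = (2, 3).

Step 2 — invert Sigma. det(Sigma) = 7·5 - (-5)² = 10.
  Sigma^{-1} = (1/det) · [[d, -b], [-b, a]] = [[0.5, 0.5],
 [0.5, 0.7]].

Step 3 — form the quadratic (x - mu)^T · Sigma^{-1} · (x - mu):
  Sigma^{-1} · (x - mu) = (2.5, 3.1).
  (x - mu)^T · [Sigma^{-1} · (x - mu)] = (2)·(2.5) + (3)·(3.1) = 14.3.

Step 4 — take square root: d = √(14.3) ≈ 3.7815.

d(x, mu) = √(14.3) ≈ 3.7815


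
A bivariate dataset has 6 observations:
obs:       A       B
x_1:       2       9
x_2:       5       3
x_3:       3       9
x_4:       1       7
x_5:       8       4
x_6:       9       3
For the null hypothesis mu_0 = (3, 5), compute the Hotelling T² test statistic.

Step 1 — sample mean vector:
  mean(A) = (2 + 5 + 3 + 1 + 8 + 9) / 6 = 28/6 = 4.6667
  mean(B) = (9 + 3 + 9 + 7 + 4 + 3) / 6 = 35/6 = 5.8333
  x̄ = (4.6667, 5.8333),  deviation x̄ - mu_0 = (4.6667, 5.8333) - (3, 5) = (1.6667, 0.8333).

Step 2 — sample covariance matrix, S[i,j] = (1/(n-1)) · Σ_k (x_{k,i} - mean_i) · (x_{k,j} - mean_j), divisor n-1 = 5:
  S[A,A] = ((-2.6667)·(-2.6667) + (0.3333)·(0.3333) + (-1.6667)·(-1.6667) + (-3.6667)·(-3.6667) + (3.3333)·(3.3333) + (4.3333)·(4.3333)) / 5 = 53.3333/5 = 10.6667
  S[A,B] = ((-2.6667)·(3.1667) + (0.3333)·(-2.8333) + (-1.6667)·(3.1667) + (-3.6667)·(1.1667) + (3.3333)·(-1.8333) + (4.3333)·(-2.8333)) / 5 = -37.3333/5 = -7.4667
  S[B,B] = ((3.1667)·(3.1667) + (-2.8333)·(-2.8333) + (3.1667)·(3.1667) + (1.1667)·(1.1667) + (-1.8333)·(-1.8333) + (-2.8333)·(-2.8333)) / 5 = 40.8333/5 = 8.1667
  S = [[10.6667, -7.4667],
 [-7.4667, 8.1667]].

Step 3 — invert S. det(S) = 10.6667·8.1667 - (-7.4667)² = 31.36.
  S^{-1} = (1/det) · [[d, -b], [-b, a]] = [[0.2604, 0.2381],
 [0.2381, 0.3401]].

Step 4 — quadratic form (x̄ - mu_0)^T · S^{-1} · (x̄ - mu_0):
  S^{-1} · (x̄ - mu_0) = (0.6324, 0.6803),
  (x̄ - mu_0)^T · [...] = (1.6667)·(0.6324) + (0.8333)·(0.6803) = 1.621.

Step 5 — scale by n: T² = 6 · 1.621 = 9.7258.

T² ≈ 9.7258


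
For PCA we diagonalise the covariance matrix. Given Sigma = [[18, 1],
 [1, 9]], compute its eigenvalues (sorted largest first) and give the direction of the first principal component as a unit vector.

Step 1 — characteristic polynomial of 2×2 Sigma:
  det(Sigma - λI) = λ² - trace · λ + det = 0.
  trace = 18 + 9 = 27, det = 18·9 - (1)² = 161.
Step 2 — discriminant:
  Δ = trace² - 4·det = 729 - 644 = 85.
Step 3 — eigenvalues:
  λ = (trace ± √Δ)/2 = (27 ± 9.2195)/2,
  λ_1 = 18.1098,  λ_2 = 8.8902.

Step 4 — unit eigenvector for λ_1: solve (Sigma - λ_1 I)v = 0. First row:
  (18 - 18.1098)·v_x + (1)·v_y = 0, i.e. (-0.1098)·v_x + (1)·v_y = 0,
  so v ∝ (b, λ_1 - a) = (1, 0.1098) = u.
  ||u|| = √((1)² + (0.1098)²) = √(1.012) ≈ 1.006,
  v_1 = u/||u|| ≈ (0.994, 0.1091) (||v_1|| = 1).

λ_1 = 18.1098,  λ_2 = 8.8902;  v_1 ≈ (0.994, 0.1091)


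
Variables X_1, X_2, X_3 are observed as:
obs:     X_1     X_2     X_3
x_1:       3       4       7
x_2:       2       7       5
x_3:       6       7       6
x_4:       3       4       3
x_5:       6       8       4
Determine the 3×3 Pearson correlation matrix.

Step 1 — column means:
  mean(X_1) = (3 + 2 + 6 + 3 + 6) / 5 = 20/5 = 4
  mean(X_2) = (4 + 7 + 7 + 4 + 8) / 5 = 30/5 = 6
  mean(X_3) = (7 + 5 + 6 + 3 + 4) / 5 = 25/5 = 5

Step 2 — sample variances and covariances s[i,j] = (1/(n-1)) · Σ_k (x_{k,i} - mean_i) · (x_{k,j} - mean_j), with n-1 = 4:
  s[X_1,X_1] = ((-1)·(-1) + (-2)·(-2) + (2)·(2) + (-1)·(-1) + (2)·(2)) / 4 = 14/4 = 3.5
  s[X_1,X_2] = ((-1)·(-2) + (-2)·(1) + (2)·(1) + (-1)·(-2) + (2)·(2)) / 4 = 8/4 = 2
  s[X_1,X_3] = ((-1)·(2) + (-2)·(0) + (2)·(1) + (-1)·(-2) + (2)·(-1)) / 4 = 0/4 = 0
  s[X_2,X_2] = ((-2)·(-2) + (1)·(1) + (1)·(1) + (-2)·(-2) + (2)·(2)) / 4 = 14/4 = 3.5
  s[X_2,X_3] = ((-2)·(2) + (1)·(0) + (1)·(1) + (-2)·(-2) + (2)·(-1)) / 4 = -1/4 = -0.25
  s[X_3,X_3] = ((2)·(2) + (0)·(0) + (1)·(1) + (-2)·(-2) + (-1)·(-1)) / 4 = 10/4 = 2.5
  Sample standard deviations s_i = √(s[i,i]):
  s(X_1) = √(3.5) = 1.8708
  s(X_2) = √(3.5) = 1.8708
  s(X_3) = √(2.5) = 1.5811

Step 3 — r_{ij} = s_{ij} / (s_i · s_j):
  r[X_1,X_1] = 1 (diagonal).
  r[X_1,X_2] = 2 / (1.8708 · 1.8708) = 2 / 3.5 = 0.5714
  r[X_1,X_3] = 0 / (1.8708 · 1.5811) = 0 / 2.958 = 0
  r[X_2,X_2] = 1 (diagonal).
  r[X_2,X_3] = -0.25 / (1.8708 · 1.5811) = -0.25 / 2.958 = -0.0845
  r[X_3,X_3] = 1 (diagonal).

R is symmetric with unit diagonal. Assembling:

R = [[1, 0.5714, 0],
 [0.5714, 1, -0.0845],
 [0, -0.0845, 1]]


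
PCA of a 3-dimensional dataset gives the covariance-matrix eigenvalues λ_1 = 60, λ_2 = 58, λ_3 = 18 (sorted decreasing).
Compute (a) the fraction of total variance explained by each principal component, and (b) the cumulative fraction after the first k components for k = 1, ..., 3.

Step 1 — total variance = trace(Sigma) = Σ λ_i = 60 + 58 + 18 = 136.

Step 2 — fraction explained by component i = λ_i / Σ λ:
  PC1: 60/136 = 0.4412
  PC2: 58/136 = 0.4265
  PC3: 18/136 = 0.1324

Step 3 — cumulative fraction after k components = (λ_1 + ... + λ_k) / Σ λ:
  k = 1: 60/136 = 0.4412
  k = 2: (60 + 58)/136 = 118/136 = 0.8676
  k = 3: (60 + 58 + 18)/136 = 136/136 = 1

Summary (fraction, with percent):

explained: PC1 0.4412 (44.12%), PC2 0.4265 (42.65%), PC3 0.1324 (13.24%);  cumulative: 0.4412, 0.8676, 1


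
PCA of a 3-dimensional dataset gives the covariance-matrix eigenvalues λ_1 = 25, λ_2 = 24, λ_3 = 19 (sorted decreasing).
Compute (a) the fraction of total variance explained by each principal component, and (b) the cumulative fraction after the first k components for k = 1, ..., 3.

Step 1 — total variance = trace(Sigma) = Σ λ_i = 25 + 24 + 19 = 68.

Step 2 — fraction explained by component i = λ_i / Σ λ:
  PC1: 25/68 = 0.3676
  PC2: 24/68 = 0.3529
  PC3: 19/68 = 0.2794

Step 3 — cumulative fraction after k components = (λ_1 + ... + λ_k) / Σ λ:
  k = 1: 25/68 = 0.3676
  k = 2: (25 + 24)/68 = 49/68 = 0.7206
  k = 3: (25 + 24 + 19)/68 = 68/68 = 1

Summary (fraction, with percent):

explained: PC1 0.3676 (36.76%), PC2 0.3529 (35.29%), PC3 0.2794 (27.94%);  cumulative: 0.3676, 0.7206, 1


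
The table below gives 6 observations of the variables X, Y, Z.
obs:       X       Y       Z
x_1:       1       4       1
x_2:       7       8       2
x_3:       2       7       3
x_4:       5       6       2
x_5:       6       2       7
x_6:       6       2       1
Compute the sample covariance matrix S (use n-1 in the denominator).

Step 1 — column means:
  mean(X) = (1 + 7 + 2 + 5 + 6 + 6) / 6 = 27/6 = 4.5
  mean(Y) = (4 + 8 + 7 + 6 + 2 + 2) / 6 = 29/6 = 4.8333
  mean(Z) = (1 + 2 + 3 + 2 + 7 + 1) / 6 = 16/6 = 2.6667

Step 2 — sample covariance S[i,j] = (1/(n-1)) · Σ_k (x_{k,i} - mean_i) · (x_{k,j} - mean_j), with n-1 = 5.
  S[X,X] = ((-3.5)·(-3.5) + (2.5)·(2.5) + (-2.5)·(-2.5) + (0.5)·(0.5) + (1.5)·(1.5) + (1.5)·(1.5)) / 5 = 29.5/5 = 5.9
  S[X,Y] = ((-3.5)·(-0.8333) + (2.5)·(3.1667) + (-2.5)·(2.1667) + (0.5)·(1.1667) + (1.5)·(-2.8333) + (1.5)·(-2.8333)) / 5 = -2.5/5 = -0.5
  S[X,Z] = ((-3.5)·(-1.6667) + (2.5)·(-0.6667) + (-2.5)·(0.3333) + (0.5)·(-0.6667) + (1.5)·(4.3333) + (1.5)·(-1.6667)) / 5 = 7/5 = 1.4
  S[Y,Y] = ((-0.8333)·(-0.8333) + (3.1667)·(3.1667) + (2.1667)·(2.1667) + (1.1667)·(1.1667) + (-2.8333)·(-2.8333) + (-2.8333)·(-2.8333)) / 5 = 32.8333/5 = 6.5667
  S[Y,Z] = ((-0.8333)·(-1.6667) + (3.1667)·(-0.6667) + (2.1667)·(0.3333) + (1.1667)·(-0.6667) + (-2.8333)·(4.3333) + (-2.8333)·(-1.6667)) / 5 = -8.3333/5 = -1.6667
  S[Z,Z] = ((-1.6667)·(-1.6667) + (-0.6667)·(-0.6667) + (0.3333)·(0.3333) + (-0.6667)·(-0.6667) + (4.3333)·(4.3333) + (-1.6667)·(-1.6667)) / 5 = 25.3333/5 = 5.0667

S is symmetric (S[j,i] = S[i,j]). Assembling:

S = [[5.9, -0.5, 1.4],
 [-0.5, 6.5667, -1.6667],
 [1.4, -1.6667, 5.0667]]


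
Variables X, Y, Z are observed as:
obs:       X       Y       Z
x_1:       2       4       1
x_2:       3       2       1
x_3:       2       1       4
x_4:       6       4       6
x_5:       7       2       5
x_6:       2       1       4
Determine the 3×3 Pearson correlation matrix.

Step 1 — column means:
  mean(X) = (2 + 3 + 2 + 6 + 7 + 2) / 6 = 22/6 = 3.6667
  mean(Y) = (4 + 2 + 1 + 4 + 2 + 1) / 6 = 14/6 = 2.3333
  mean(Z) = (1 + 1 + 4 + 6 + 5 + 4) / 6 = 21/6 = 3.5

Step 2 — sample variances and covariances s[i,j] = (1/(n-1)) · Σ_k (x_{k,i} - mean_i) · (x_{k,j} - mean_j), with n-1 = 5:
  s[X,X] = ((-1.6667)·(-1.6667) + (-0.6667)·(-0.6667) + (-1.6667)·(-1.6667) + (2.3333)·(2.3333) + (3.3333)·(3.3333) + (-1.6667)·(-1.6667)) / 5 = 25.3333/5 = 5.0667
  s[X,Y] = ((-1.6667)·(1.6667) + (-0.6667)·(-0.3333) + (-1.6667)·(-1.3333) + (2.3333)·(1.6667) + (3.3333)·(-0.3333) + (-1.6667)·(-1.3333)) / 5 = 4.6667/5 = 0.9333
  s[X,Z] = ((-1.6667)·(-2.5) + (-0.6667)·(-2.5) + (-1.6667)·(0.5) + (2.3333)·(2.5) + (3.3333)·(1.5) + (-1.6667)·(0.5)) / 5 = 15/5 = 3
  s[Y,Y] = ((1.6667)·(1.6667) + (-0.3333)·(-0.3333) + (-1.3333)·(-1.3333) + (1.6667)·(1.6667) + (-0.3333)·(-0.3333) + (-1.3333)·(-1.3333)) / 5 = 9.3333/5 = 1.8667
  s[Y,Z] = ((1.6667)·(-2.5) + (-0.3333)·(-2.5) + (-1.3333)·(0.5) + (1.6667)·(2.5) + (-0.3333)·(1.5) + (-1.3333)·(0.5)) / 5 = -1/5 = -0.2
  s[Z,Z] = ((-2.5)·(-2.5) + (-2.5)·(-2.5) + (0.5)·(0.5) + (2.5)·(2.5) + (1.5)·(1.5) + (0.5)·(0.5)) / 5 = 21.5/5 = 4.3
  Sample standard deviations s_i = √(s[i,i]):
  s(X) = √(5.0667) = 2.2509
  s(Y) = √(1.8667) = 1.3663
  s(Z) = √(4.3) = 2.0736

Step 3 — r_{ij} = s_{ij} / (s_i · s_j):
  r[X,X] = 1 (diagonal).
  r[X,Y] = 0.9333 / (2.2509 · 1.3663) = 0.9333 / 3.0754 = 0.3035
  r[X,Z] = 3 / (2.2509 · 2.0736) = 3 / 4.6676 = 0.6427
  r[Y,Y] = 1 (diagonal).
  r[Y,Z] = -0.2 / (1.3663 · 2.0736) = -0.2 / 2.8331 = -0.0706
  r[Z,Z] = 1 (diagonal).

R is symmetric with unit diagonal. Assembling:

R = [[1, 0.3035, 0.6427],
 [0.3035, 1, -0.0706],
 [0.6427, -0.0706, 1]]


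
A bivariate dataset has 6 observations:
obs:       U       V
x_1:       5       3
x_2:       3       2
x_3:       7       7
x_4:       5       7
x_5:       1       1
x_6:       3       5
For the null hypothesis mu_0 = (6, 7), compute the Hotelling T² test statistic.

Step 1 — sample mean vector:
  mean(U) = (5 + 3 + 7 + 5 + 1 + 3) / 6 = 24/6 = 4
  mean(V) = (3 + 2 + 7 + 7 + 1 + 5) / 6 = 25/6 = 4.1667
  x̄ = (4, 4.1667),  deviation x̄ - mu_0 = (4, 4.1667) - (6, 7) = (-2, -2.8333).

Step 2 — sample covariance matrix, S[i,j] = (1/(n-1)) · Σ_k (x_{k,i} - mean_i) · (x_{k,j} - mean_j), divisor n-1 = 5:
  S[U,U] = ((1)·(1) + (-1)·(-1) + (3)·(3) + (1)·(1) + (-3)·(-3) + (-1)·(-1)) / 5 = 22/5 = 4.4
  S[U,V] = ((1)·(-1.1667) + (-1)·(-2.1667) + (3)·(2.8333) + (1)·(2.8333) + (-3)·(-3.1667) + (-1)·(0.8333)) / 5 = 21/5 = 4.2
  S[V,V] = ((-1.1667)·(-1.1667) + (-2.1667)·(-2.1667) + (2.8333)·(2.8333) + (2.8333)·(2.8333) + (-3.1667)·(-3.1667) + (0.8333)·(0.8333)) / 5 = 32.8333/5 = 6.5667
  S = [[4.4, 4.2],
 [4.2, 6.5667]].

Step 3 — invert S. det(S) = 4.4·6.5667 - (4.2)² = 11.2533.
  S^{-1} = (1/det) · [[d, -b], [-b, a]] = [[0.5835, -0.3732],
 [-0.3732, 0.391]].

Step 4 — quadratic form (x̄ - mu_0)^T · S^{-1} · (x̄ - mu_0):
  S^{-1} · (x̄ - mu_0) = (-0.1096, -0.3614),
  (x̄ - mu_0)^T · [...] = (-2)·(-0.1096) + (-2.8333)·(-0.3614) = 1.2431.

Step 5 — scale by n: T² = 6 · 1.2431 = 7.4585.

T² ≈ 7.4585


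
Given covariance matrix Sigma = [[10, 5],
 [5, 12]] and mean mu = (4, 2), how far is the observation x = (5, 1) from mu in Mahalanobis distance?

Step 1 — centre the observation: (x - mu) = (1, -1).

Step 2 — invert Sigma. det(Sigma) = 10·12 - (5)² = 95.
  Sigma^{-1} = (1/det) · [[d, -b], [-b, a]] = [[0.1263, -0.0526],
 [-0.0526, 0.1053]].

Step 3 — form the quadratic (x - mu)^T · Sigma^{-1} · (x - mu):
  Sigma^{-1} · (x - mu) = (0.1789, -0.1579).
  (x - mu)^T · [Sigma^{-1} · (x - mu)] = (1)·(0.1789) + (-1)·(-0.1579) = 0.3368.

Step 4 — take square root: d = √(0.3368) ≈ 0.5804.

d(x, mu) = √(0.3368) ≈ 0.5804


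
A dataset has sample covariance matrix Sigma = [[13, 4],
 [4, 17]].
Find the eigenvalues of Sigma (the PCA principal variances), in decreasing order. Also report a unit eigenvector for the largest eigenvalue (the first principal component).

Step 1 — characteristic polynomial of 2×2 Sigma:
  det(Sigma - λI) = λ² - trace · λ + det = 0.
  trace = 13 + 17 = 30, det = 13·17 - (4)² = 205.
Step 2 — discriminant:
  Δ = trace² - 4·det = 900 - 820 = 80.
Step 3 — eigenvalues:
  λ = (trace ± √Δ)/2 = (30 ± 8.9443)/2,
  λ_1 = 19.4721,  λ_2 = 10.5279.

Step 4 — unit eigenvector for λ_1: solve (Sigma - λ_1 I)v = 0. First row:
  (13 - 19.4721)·v_x + (4)·v_y = 0, i.e. (-6.4721)·v_x + (4)·v_y = 0,
  so v ∝ (b, λ_1 - a) = (4, 6.4721) = u.
  ||u|| = √((4)² + (6.4721)²) = √(57.8885) ≈ 7.6085,
  v_1 = u/||u|| ≈ (0.5257, 0.8507) (||v_1|| = 1).

λ_1 = 19.4721,  λ_2 = 10.5279;  v_1 ≈ (0.5257, 0.8507)


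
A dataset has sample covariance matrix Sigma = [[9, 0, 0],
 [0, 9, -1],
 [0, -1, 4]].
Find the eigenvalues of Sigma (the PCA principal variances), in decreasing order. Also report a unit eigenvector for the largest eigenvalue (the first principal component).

Step 1 — characteristic polynomial p(λ) = det(λI - Sigma) = λ³ - tr·λ² + c_1·λ - det, where tr = trace, c_1 = sum of the principal 2×2 minors, det = det(Sigma):
  tr = 9 + 9 + 4 = 22,
  c_1 = (9·9 - (0)²) + (9·4 - (0)²) + (9·4 - (-1)²) = 81 + 36 + 35 = 152,
  det = 9·(9·4 - (-1)²) - (0)·((0)·4 - (-1)·(0)) + (0)·((0)·(-1) - 9·(0)) = 9·(35) - (0)·(0) + (0)·(0) = 315.
  So p(λ) = λ³ - 22λ² + 152λ - 315.
Step 2 — look for an integer root (rational root theorem: any rational root is an integer divisor of 315). Testing λ = 9:
  p(9) = 729 - 1782 + 1368 - 315 = 0  ✓
  Dividing out (λ - 9): p(λ) = (λ - 9)(λ² - 13λ + 35).
Step 3 — remaining eigenvalues from the quadratic λ² - 13λ + 35 = 0:
  Δ = 13² - 4·35 = 169 - 140 = 29,  λ = (13 ± √29)/2 = (13 ± 5.3852)/2 ≈ 9.1926 or 3.8074.
  Sorted: λ_1 = 9.1926,  λ_2 = 9,  λ_3 = 3.8074  (check: sum = 22 = tr ✓).

Step 4 — unit eigenvector for λ_1 ≈ 9.1926: v spans the null space of (Sigma - λ_1 I), whose rows are
  r_1 = (-0.1926, 0, 0),  r_2 = (0, -0.1926, -1),  r_3 = (0, -1, -5.1926).
  v is orthogonal to every row, so take v ∝ r_1 × r_2 = ((0)·(-1) - (0)·(-0.1926), (0)·(0) - (-0.1926)·(-1), (-0.1926)·(-0.1926) - (0)·(0)) ≈ (0, -0.1926, 0.0371).
  Rescale (multiply by -1 so the first nonzero entry is positive): u = (0, 0.1926, -0.0371).
  ||u|| = √((0)² + (0.1926)² + (-0.0371)²) = √(0.0385) ≈ 0.1961,  v_1 = u/||u|| ≈ (0, 0.982, -0.1891) (||v_1|| = 1).

λ_1 = 9.1926,  λ_2 = 9,  λ_3 = 3.8074;  v_1 ≈ (0, 0.982, -0.1891)
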